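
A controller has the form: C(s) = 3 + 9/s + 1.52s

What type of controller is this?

This is a Proportional-Integral-Derivative (PID) controller.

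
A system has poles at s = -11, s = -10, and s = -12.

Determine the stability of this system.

All poles are in the left half-plane. System is stable.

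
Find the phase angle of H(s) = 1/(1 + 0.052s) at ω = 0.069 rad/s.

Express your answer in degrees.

Phase = -arctan(ωτ) = -arctan(0.069 × 0.052) = -0.2°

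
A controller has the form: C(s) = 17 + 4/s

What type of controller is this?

This is a Proportional-Integral (PI) controller.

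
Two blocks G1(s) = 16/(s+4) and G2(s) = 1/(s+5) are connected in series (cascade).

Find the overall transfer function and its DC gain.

Series: multiply transfer functions. G_eq = 16/(s+4) × 1/(s+5) = 16/((s+4)(s+5)). DC gain = 16/(4×5) = 0.8.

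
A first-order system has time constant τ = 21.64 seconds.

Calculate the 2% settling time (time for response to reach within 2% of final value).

For first-order system, 2% settling time ≈ 4τ = 4 × 21.64 = 86.56 s.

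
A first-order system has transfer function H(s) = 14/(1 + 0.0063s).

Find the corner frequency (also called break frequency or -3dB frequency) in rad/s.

Corner frequency = 1/τ = 1/0.0063 = 158.73 rad/s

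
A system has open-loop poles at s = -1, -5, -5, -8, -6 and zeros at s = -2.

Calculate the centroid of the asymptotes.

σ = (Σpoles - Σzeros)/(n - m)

σ = (Σpoles - Σzeros)/(n - m) = (-25 - (-2))/(5 - 1) = -23/4 = -5.75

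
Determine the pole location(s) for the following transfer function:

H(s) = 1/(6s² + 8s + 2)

Discriminant = 8² - 4×6×2 = 64 - 48 = 16 > 0, so two distinct real poles. Using quadratic formula: s = (-8 ± √16)/(2×6) = (-8 ± √16)/12, with √16 = 4. s₁ = -4/12 ≈ -0.3333, s₂ = -12/12 = -1. Poles: s₁ = -0.3333, s₂ = -1.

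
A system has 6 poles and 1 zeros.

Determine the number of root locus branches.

Root locus has n branches where n = number of poles = 6.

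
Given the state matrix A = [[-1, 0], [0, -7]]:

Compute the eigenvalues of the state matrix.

For diagonal matrix, eigenvalues are diagonal entries: λ₁ = -1, λ₂ = -7.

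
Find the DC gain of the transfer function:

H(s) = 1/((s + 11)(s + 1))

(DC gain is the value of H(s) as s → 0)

DC gain = H(0) = 1/(11 × 1) = 1/11 = 0.0909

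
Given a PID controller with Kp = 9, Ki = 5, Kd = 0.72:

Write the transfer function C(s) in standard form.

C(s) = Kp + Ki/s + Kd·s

Substituting values: C(s) = 9 + 5/s + 0.72s = (0.72s² + 9s + 5)/s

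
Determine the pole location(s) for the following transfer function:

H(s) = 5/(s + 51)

Pole is where denominator = 0: s + 51 = 0, so s = -51.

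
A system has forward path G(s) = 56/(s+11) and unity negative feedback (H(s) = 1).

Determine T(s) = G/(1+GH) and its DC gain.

T(s) = G/(1+GH) = [56/(s+11)] / [1 + 56/(s+11)] = 56/(s+11+56) = 56/(s+67). DC gain = 56/67 = 0.8358.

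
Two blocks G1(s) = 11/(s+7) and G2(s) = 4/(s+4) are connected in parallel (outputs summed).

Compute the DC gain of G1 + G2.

Parallel: G_eq = G1 + G2. DC gain = G1(0) + G2(0) = 11/7 + 4/4 = 1.5714 + 1 = 2.5714.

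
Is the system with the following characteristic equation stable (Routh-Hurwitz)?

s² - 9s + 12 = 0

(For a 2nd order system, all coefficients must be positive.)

Coefficients: 1, -9, 12. b=-9 not positive, so system is unstable.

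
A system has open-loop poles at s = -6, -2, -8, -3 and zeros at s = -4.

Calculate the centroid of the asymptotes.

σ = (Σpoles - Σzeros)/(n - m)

σ = (Σpoles - Σzeros)/(n - m) = (-19 - (-4))/(4 - 1) = -15/3 = -5.0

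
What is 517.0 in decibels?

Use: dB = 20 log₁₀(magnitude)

dB = 20 log₁₀(517.0) = 54.3 dB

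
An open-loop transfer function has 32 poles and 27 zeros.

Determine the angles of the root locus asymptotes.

n - m = 32 - 27 = 5. Angles: θk = (2k + 1)·180°/5 = 36°, 108°, 180°, 252°, 324°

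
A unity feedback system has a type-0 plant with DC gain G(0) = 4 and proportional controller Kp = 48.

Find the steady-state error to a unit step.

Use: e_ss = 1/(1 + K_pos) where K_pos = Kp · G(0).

K_pos = Kp · G(0) = 48 × 4 = 192. e_ss = 1/(1 + 192) = 0.0052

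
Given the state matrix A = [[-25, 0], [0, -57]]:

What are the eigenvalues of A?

For diagonal matrix, eigenvalues are diagonal entries: λ₁ = -25, λ₂ = -57.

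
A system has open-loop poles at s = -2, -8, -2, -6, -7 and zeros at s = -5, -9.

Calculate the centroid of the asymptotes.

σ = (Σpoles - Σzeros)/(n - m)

σ = (Σpoles - Σzeros)/(n - m) = (-25 - (-14))/(5 - 2) = -11/3 = -3.67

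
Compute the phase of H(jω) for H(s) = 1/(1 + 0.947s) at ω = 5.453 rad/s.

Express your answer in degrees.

Phase = -arctan(ωτ) = -arctan(5.453 × 0.947) = -79.0°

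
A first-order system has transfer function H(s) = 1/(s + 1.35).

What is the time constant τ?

For H(s) = 1/(s + 1/τ), the pole is at -1/τ = -1.35, so τ = 1/1.35 = 0.7407 s.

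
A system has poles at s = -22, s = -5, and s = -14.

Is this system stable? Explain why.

All poles are in the left half-plane. System is stable.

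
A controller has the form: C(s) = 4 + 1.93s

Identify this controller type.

This is a Proportional-Derivative (PD) controller.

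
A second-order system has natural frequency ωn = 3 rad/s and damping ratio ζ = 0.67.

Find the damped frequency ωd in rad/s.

ωd = ωn√(1 - ζ²) = 3√(1 - 0.67²) = 2.23 rad/s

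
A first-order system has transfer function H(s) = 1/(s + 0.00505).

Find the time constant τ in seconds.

For H(s) = 1/(s + 1/τ), the pole is at -1/τ = -0.00505, so τ = 1/0.00505 = 198 s.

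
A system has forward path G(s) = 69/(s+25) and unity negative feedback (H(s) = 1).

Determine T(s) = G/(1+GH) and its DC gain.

T(s) = G/(1+GH) = [69/(s+25)] / [1 + 69/(s+25)] = 69/(s+25+69) = 69/(s+94). DC gain = 69/94 = 0.7340.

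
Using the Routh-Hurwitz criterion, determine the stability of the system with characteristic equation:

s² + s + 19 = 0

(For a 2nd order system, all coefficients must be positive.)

Coefficients: 1, 1, 19. All positive, so system is stable.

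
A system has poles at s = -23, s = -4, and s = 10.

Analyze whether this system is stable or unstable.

Pole(s) at s = 10 are not in the left half-plane. System is unstable.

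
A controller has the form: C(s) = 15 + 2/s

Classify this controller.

This is a Proportional-Integral (PI) controller.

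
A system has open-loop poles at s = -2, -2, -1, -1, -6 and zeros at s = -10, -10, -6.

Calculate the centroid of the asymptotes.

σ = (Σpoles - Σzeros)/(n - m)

σ = (Σpoles - Σzeros)/(n - m) = (-12 - (-26))/(5 - 3) = 14/2 = 7.0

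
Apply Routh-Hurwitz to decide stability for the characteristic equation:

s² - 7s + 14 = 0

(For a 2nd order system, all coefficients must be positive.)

Coefficients: 1, -7, 14. b=-7 not positive, so system is unstable.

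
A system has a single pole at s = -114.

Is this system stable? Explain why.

Pole at s = -114 is in the left half-plane. Stable.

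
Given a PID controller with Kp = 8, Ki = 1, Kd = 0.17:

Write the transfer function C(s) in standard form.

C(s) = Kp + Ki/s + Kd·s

Substituting values: C(s) = 8 + 1/s + 0.17s = (0.17s² + 8s + 1)/s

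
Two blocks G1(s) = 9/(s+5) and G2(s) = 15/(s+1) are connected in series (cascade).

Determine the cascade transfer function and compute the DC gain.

Series: multiply transfer functions. G_eq = 9/(s+5) × 15/(s+1) = 135/((s+5)(s+1)). DC gain = 135/(5×1) = 27.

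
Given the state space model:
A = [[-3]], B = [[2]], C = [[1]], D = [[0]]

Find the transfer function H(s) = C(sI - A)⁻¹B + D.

(sI - A)⁻¹ = 1/(s + 3). H(s) = 1 × 2/(s + 3) + 0 = 2/(s + 3).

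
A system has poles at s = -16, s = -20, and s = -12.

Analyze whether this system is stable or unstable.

All poles are in the left half-plane. System is stable.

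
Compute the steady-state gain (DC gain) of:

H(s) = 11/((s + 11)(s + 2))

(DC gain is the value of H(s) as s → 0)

DC gain = H(0) = 11/(11 × 2) = 11/22 = 0.5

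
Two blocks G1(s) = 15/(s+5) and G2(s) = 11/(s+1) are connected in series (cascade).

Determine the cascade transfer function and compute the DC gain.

Series: multiply transfer functions. G_eq = 15/(s+5) × 11/(s+1) = 165/((s+5)(s+1)). DC gain = 165/(5×1) = 33.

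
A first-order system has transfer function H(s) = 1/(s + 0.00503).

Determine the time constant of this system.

For H(s) = 1/(s + 1/τ), the pole is at -1/τ = -0.00503, so τ = 1/0.00503 = 198.8 s.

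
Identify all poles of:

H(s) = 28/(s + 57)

Pole is where denominator = 0: s + 57 = 0, so s = -57.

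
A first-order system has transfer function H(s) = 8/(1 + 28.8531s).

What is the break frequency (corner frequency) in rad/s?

Corner frequency = 1/τ = 1/28.8531 = 0.035 rad/s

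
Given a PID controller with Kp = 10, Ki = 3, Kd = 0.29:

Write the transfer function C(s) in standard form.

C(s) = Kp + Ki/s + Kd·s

Substituting values: C(s) = 10 + 3/s + 0.29s = (0.29s² + 10s + 3)/s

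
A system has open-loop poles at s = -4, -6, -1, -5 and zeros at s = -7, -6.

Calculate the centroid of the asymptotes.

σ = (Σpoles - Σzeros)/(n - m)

σ = (Σpoles - Σzeros)/(n - m) = (-16 - (-13))/(4 - 2) = -3/2 = -1.5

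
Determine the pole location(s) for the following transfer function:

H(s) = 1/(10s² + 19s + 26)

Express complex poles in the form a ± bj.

Discriminant = 19² - 4×10×26 = 361 - 1040 = -679 < 0, so the poles are a complex conjugate pair s = (-19 ± j√679)/(2×10). Real part = -19/(2×10) = -19/20 = -0.95; imaginary part = ±√679/(2×10) ≈ 1.3029. Poles: s = -0.95 ± 1.3029j.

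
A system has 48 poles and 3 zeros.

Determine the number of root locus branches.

Root locus has n branches where n = number of poles = 48.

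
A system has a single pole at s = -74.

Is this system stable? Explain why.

Pole at s = -74 is in the left half-plane. Stable.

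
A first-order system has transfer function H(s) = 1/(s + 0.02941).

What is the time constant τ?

For H(s) = 1/(s + 1/τ), the pole is at -1/τ = -0.02941, so τ = 1/0.02941 = 34 s.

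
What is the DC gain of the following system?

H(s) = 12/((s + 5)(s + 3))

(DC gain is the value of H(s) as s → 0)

DC gain = H(0) = 12/(5 × 3) = 12/15 = 0.8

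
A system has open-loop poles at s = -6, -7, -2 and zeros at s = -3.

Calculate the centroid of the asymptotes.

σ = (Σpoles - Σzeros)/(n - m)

σ = (Σpoles - Σzeros)/(n - m) = (-15 - (-3))/(3 - 1) = -12/2 = -6.0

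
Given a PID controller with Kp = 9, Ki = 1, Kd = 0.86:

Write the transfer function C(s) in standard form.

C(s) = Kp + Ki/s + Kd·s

Substituting values: C(s) = 9 + 1/s + 0.86s = (0.86s² + 9s + 1)/s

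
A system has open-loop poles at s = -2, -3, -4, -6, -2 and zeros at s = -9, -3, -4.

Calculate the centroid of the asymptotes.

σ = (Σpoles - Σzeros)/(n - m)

σ = (Σpoles - Σzeros)/(n - m) = (-17 - (-16))/(5 - 3) = -1/2 = -0.5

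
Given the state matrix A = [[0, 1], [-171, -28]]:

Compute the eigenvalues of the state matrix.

det(A - λI) = λ² - (-28)λ + 171 = (λ - (-9))(λ - (-19)). Eigenvalues: -9, -19.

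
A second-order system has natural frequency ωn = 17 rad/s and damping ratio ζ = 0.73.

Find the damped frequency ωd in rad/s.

ωd = ωn√(1 - ζ²) = 17√(1 - 0.73²) = 11.62 rad/s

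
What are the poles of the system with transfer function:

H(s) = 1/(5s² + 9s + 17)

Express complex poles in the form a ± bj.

Discriminant = 9² - 4×5×17 = 81 - 340 = -259 < 0, so the poles are a complex conjugate pair s = (-9 ± j√259)/(2×5). Real part = -9/(2×5) = -9/10 = -0.9; imaginary part = ±√259/(2×5) ≈ 1.6093. Poles: s = -0.9 ± 1.6093j.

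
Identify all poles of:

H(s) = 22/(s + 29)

Pole is where denominator = 0: s + 29 = 0, so s = -29.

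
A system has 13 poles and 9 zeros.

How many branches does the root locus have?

Root locus has n branches where n = number of poles = 13.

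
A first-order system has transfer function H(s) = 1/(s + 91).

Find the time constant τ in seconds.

For H(s) = 1/(s + 1/τ), the pole is at -1/τ = -91, so τ = 1/91 = 0.0110 s.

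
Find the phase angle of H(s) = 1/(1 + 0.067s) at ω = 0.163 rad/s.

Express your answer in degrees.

Phase = -arctan(ωτ) = -arctan(0.163 × 0.067) = -0.6°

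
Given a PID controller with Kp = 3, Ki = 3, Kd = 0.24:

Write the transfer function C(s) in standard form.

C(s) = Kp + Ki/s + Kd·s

Substituting values: C(s) = 3 + 3/s + 0.24s = (0.24s² + 3s + 3)/s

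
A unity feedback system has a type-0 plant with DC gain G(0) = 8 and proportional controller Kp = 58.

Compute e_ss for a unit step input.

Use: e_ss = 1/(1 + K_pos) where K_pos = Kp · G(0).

K_pos = Kp · G(0) = 58 × 8 = 464. e_ss = 1/(1 + 464) = 0.0022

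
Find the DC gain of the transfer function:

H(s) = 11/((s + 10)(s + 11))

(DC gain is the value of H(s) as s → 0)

DC gain = H(0) = 11/(10 × 11) = 11/110 = 0.1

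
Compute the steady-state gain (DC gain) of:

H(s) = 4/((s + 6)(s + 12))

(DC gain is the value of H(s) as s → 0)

DC gain = H(0) = 4/(6 × 12) = 4/72 = 0.0556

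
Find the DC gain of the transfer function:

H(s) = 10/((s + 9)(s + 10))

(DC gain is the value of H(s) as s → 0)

DC gain = H(0) = 10/(9 × 10) = 10/90 = 0.1111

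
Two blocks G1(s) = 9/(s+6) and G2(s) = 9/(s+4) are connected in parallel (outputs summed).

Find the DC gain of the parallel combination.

Parallel: G_eq = G1 + G2. DC gain = G1(0) + G2(0) = 9/6 + 9/4 = 1.5 + 2.25 = 3.75.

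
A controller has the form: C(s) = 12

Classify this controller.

This is a Proportional (P) controller.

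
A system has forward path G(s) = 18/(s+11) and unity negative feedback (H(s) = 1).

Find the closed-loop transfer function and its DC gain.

T(s) = G/(1+GH) = [18/(s+11)] / [1 + 18/(s+11)] = 18/(s+11+18) = 18/(s+29). DC gain = 18/29 = 0.6207.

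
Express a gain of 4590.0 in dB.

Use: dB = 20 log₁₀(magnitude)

dB = 20 log₁₀(4590.0) = 73.2 dB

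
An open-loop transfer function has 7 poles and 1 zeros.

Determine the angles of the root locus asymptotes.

n - m = 7 - 1 = 6. Angles: θk = (2k + 1)·180°/6 = 30°, 90°, 150°, 210°, 270°, 330°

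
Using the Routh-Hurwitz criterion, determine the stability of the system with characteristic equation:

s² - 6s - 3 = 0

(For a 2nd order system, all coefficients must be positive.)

Coefficients: 1, -6, -3. b=-6, c=-3 not positive, so system is unstable.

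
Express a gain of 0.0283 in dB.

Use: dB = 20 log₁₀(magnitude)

dB = 20 log₁₀(0.0283) = -31.0 dB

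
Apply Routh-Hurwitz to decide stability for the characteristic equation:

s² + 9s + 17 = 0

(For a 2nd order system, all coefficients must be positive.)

Coefficients: 1, 9, 17. All positive, so system is stable.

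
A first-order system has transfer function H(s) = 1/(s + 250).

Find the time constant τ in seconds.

For H(s) = 1/(s + 1/τ), the pole is at -1/τ = -250, so τ = 1/250 = 0.004 s.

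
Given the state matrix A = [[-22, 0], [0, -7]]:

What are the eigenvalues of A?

For diagonal matrix, eigenvalues are diagonal entries: λ₁ = -22, λ₂ = -7.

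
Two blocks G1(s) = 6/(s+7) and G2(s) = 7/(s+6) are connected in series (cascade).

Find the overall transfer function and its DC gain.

Series: multiply transfer functions. G_eq = 6/(s+7) × 7/(s+6) = 42/((s+7)(s+6)). DC gain = 42/(7×6) = 1.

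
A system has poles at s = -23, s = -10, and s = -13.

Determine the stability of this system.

All poles are in the left half-plane. System is stable.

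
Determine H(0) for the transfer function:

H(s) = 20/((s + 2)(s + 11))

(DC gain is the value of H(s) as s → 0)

DC gain = H(0) = 20/(2 × 11) = 20/22 = 0.9091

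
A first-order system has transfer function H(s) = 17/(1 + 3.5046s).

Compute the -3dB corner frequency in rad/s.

Corner frequency = 1/τ = 1/3.5046 = 0.285 rad/s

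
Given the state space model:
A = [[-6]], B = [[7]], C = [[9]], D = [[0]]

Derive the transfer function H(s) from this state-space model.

(sI - A)⁻¹ = 1/(s + 6). H(s) = 9 × 7/(s + 6) + 0 = 63/(s + 6).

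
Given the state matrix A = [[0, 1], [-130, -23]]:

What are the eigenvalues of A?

det(A - λI) = λ² - (-23)λ + 130 = (λ - (-10))(λ - (-13)). Eigenvalues: -10, -13.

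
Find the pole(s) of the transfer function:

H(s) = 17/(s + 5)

Pole is where denominator = 0: s + 5 = 0, so s = -5.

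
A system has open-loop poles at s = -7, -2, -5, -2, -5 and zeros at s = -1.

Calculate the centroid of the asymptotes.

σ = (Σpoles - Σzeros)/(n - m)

σ = (Σpoles - Σzeros)/(n - m) = (-21 - (-1))/(5 - 1) = -20/4 = -5.0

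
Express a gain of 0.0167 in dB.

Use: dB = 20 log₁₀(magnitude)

dB = 20 log₁₀(0.0167) = -35.5 dB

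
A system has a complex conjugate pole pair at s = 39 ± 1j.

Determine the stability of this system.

Real part of poles is 39 (> 0, right half-plane). Unstable.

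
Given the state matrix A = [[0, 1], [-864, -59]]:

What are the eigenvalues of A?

det(A - λI) = λ² - (-59)λ + 864 = (λ - (-32))(λ - (-27)). Eigenvalues: -32, -27.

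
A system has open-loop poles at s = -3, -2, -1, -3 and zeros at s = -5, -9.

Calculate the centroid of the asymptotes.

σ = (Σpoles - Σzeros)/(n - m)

σ = (Σpoles - Σzeros)/(n - m) = (-9 - (-14))/(4 - 2) = 5/2 = 2.5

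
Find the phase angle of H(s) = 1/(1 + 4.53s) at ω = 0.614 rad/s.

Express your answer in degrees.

Phase = -arctan(ωτ) = -arctan(0.614 × 4.53) = -70.2°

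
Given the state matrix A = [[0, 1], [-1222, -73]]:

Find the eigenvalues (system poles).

det(A - λI) = λ² - (-73)λ + 1222 = (λ - (-26))(λ - (-47)). Eigenvalues: -26, -47.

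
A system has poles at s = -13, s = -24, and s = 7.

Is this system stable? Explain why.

Pole(s) at s = 7 are not in the left half-plane. System is unstable.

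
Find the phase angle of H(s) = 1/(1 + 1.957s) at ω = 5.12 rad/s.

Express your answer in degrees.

Phase = -arctan(ωτ) = -arctan(5.12 × 1.957) = -84.3°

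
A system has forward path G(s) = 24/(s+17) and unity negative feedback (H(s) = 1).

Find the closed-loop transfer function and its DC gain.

T(s) = G/(1+GH) = [24/(s+17)] / [1 + 24/(s+17)] = 24/(s+17+24) = 24/(s+41). DC gain = 24/41 = 0.5854.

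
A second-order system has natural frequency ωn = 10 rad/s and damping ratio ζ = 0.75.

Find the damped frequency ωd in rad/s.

ωd = ωn√(1 - ζ²) = 10√(1 - 0.75²) = 6.61 rad/s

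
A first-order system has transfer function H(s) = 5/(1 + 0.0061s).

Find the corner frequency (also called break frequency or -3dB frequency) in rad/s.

Corner frequency = 1/τ = 1/0.0061 = 163.934 rad/s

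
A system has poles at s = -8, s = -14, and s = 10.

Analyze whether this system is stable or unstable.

Pole(s) at s = 10 are not in the left half-plane. System is unstable.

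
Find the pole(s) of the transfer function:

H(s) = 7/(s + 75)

Pole is where denominator = 0: s + 75 = 0, so s = -75.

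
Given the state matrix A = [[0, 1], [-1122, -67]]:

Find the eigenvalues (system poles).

det(A - λI) = λ² - (-67)λ + 1122 = (λ - (-33))(λ - (-34)). Eigenvalues: -33, -34.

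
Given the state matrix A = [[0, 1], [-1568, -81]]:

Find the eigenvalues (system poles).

det(A - λI) = λ² - (-81)λ + 1568 = (λ - (-32))(λ - (-49)). Eigenvalues: -32, -49.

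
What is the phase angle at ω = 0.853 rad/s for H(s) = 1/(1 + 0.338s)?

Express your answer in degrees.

Phase = -arctan(ωτ) = -arctan(0.853 × 0.338) = -16.1°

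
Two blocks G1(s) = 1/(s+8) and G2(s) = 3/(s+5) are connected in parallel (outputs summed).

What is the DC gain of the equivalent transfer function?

Parallel: G_eq = G1 + G2. DC gain = G1(0) + G2(0) = 1/8 + 3/5 = 0.125 + 0.6 = 0.725.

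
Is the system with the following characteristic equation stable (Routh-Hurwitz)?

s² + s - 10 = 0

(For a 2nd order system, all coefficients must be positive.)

Coefficients: 1, 1, -10. c=-10 not positive, so system is unstable.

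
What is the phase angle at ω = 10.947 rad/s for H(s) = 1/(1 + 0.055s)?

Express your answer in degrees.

Phase = -arctan(ωτ) = -arctan(10.947 × 0.055) = -31.1°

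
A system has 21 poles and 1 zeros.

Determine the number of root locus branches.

Root locus has n branches where n = number of poles = 21.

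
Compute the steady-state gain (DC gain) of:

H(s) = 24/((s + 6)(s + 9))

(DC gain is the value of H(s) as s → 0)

DC gain = H(0) = 24/(6 × 9) = 24/54 = 0.4444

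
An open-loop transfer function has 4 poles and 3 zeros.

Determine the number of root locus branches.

Root locus has n branches where n = number of poles = 4.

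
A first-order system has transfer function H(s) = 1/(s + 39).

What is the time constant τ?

For H(s) = 1/(s + 1/τ), the pole is at -1/τ = -39, so τ = 1/39 = 0.0256 s.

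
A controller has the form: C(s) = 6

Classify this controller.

This is a Proportional (P) controller.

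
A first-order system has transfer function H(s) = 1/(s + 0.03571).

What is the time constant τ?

For H(s) = 1/(s + 1/τ), the pole is at -1/τ = -0.03571, so τ = 1/0.03571 = 28 s.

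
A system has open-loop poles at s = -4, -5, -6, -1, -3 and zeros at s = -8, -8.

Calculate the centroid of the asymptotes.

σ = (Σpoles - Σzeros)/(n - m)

σ = (Σpoles - Σzeros)/(n - m) = (-19 - (-16))/(5 - 2) = -3/3 = -1.0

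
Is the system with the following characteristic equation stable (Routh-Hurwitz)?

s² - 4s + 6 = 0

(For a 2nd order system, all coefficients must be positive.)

Coefficients: 1, -4, 6. b=-4 not positive, so system is unstable.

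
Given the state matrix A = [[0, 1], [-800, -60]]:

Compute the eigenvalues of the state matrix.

det(A - λI) = λ² - (-60)λ + 800 = (λ - (-20))(λ - (-40)). Eigenvalues: -20, -40.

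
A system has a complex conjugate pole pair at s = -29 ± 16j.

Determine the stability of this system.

Real part of poles is -29 (< 0, left half-plane). Stable.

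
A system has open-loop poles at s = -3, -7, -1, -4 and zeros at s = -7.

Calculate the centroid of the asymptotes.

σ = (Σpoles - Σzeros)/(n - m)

σ = (Σpoles - Σzeros)/(n - m) = (-15 - (-7))/(4 - 1) = -8/3 = -2.67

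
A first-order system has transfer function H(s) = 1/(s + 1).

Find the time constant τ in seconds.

For H(s) = 1/(s + 1/τ), the pole is at -1/τ = -1, so τ = 1/1 = 1 s.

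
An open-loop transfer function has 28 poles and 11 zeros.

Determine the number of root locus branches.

Root locus has n branches where n = number of poles = 28.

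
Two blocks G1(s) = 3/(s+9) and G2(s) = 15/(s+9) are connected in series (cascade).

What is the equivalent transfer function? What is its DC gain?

Series: multiply transfer functions. G_eq = 3/(s+9) × 15/(s+9) = 45/((s+9)(s+9)). DC gain = 45/(9×9) = 0.5556.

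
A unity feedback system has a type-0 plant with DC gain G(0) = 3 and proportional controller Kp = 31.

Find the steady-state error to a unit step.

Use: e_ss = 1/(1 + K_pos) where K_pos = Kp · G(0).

K_pos = Kp · G(0) = 31 × 3 = 93. e_ss = 1/(1 + 93) = 0.0106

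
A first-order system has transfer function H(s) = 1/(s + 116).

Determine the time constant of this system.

For H(s) = 1/(s + 1/τ), the pole is at -1/τ = -116, so τ = 1/116 = 0.0086 s.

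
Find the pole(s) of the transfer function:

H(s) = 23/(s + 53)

Pole is where denominator = 0: s + 53 = 0, so s = -53.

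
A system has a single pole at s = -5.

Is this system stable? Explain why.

Pole at s = -5 is in the left half-plane. Stable.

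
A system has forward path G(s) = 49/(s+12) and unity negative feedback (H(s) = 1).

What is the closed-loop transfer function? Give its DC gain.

T(s) = G/(1+GH) = [49/(s+12)] / [1 + 49/(s+12)] = 49/(s+12+49) = 49/(s+61). DC gain = 49/61 = 0.8033.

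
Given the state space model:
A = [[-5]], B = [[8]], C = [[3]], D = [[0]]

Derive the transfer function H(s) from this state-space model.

(sI - A)⁻¹ = 1/(s + 5). H(s) = 3 × 8/(s + 5) + 0 = 24/(s + 5).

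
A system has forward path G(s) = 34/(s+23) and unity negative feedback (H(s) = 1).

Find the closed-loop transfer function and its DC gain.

T(s) = G/(1+GH) = [34/(s+23)] / [1 + 34/(s+23)] = 34/(s+23+34) = 34/(s+57). DC gain = 34/57 = 0.5965.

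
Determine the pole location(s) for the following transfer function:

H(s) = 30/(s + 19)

Pole is where denominator = 0: s + 19 = 0, so s = -19.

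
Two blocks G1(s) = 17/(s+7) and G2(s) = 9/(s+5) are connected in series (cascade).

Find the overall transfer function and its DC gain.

Series: multiply transfer functions. G_eq = 17/(s+7) × 9/(s+5) = 153/((s+7)(s+5)). DC gain = 153/(7×5) = 4.3714.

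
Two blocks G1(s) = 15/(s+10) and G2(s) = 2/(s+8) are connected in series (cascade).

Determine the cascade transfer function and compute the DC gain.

Series: multiply transfer functions. G_eq = 15/(s+10) × 2/(s+8) = 30/((s+10)(s+8)). DC gain = 30/(10×8) = 0.375.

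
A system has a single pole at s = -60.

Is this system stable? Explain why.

Pole at s = -60 is in the left half-plane. Stable.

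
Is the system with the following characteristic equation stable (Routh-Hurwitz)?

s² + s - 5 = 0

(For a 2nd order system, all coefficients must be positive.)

Coefficients: 1, 1, -5. c=-5 not positive, so system is unstable.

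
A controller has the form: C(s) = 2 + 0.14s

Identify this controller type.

This is a Proportional-Derivative (PD) controller.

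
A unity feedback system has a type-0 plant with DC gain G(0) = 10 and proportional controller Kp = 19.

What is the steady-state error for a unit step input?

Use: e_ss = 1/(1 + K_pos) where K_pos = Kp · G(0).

K_pos = Kp · G(0) = 19 × 10 = 190. e_ss = 1/(1 + 190) = 0.0052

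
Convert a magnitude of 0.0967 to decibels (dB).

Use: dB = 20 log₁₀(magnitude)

dB = 20 log₁₀(0.0967) = -20.3 dB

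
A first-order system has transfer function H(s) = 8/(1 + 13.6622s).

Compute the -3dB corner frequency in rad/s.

Corner frequency = 1/τ = 1/13.6622 = 0.073 rad/s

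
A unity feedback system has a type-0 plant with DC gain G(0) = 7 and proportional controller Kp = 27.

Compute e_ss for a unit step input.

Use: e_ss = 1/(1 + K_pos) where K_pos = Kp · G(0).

K_pos = Kp · G(0) = 27 × 7 = 189. e_ss = 1/(1 + 189) = 0.0053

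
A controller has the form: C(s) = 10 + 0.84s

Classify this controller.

This is a Proportional-Derivative (PD) controller.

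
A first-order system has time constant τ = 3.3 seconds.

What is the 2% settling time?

For first-order system, 2% settling time ≈ 4τ = 4 × 3.3 = 13.2 s.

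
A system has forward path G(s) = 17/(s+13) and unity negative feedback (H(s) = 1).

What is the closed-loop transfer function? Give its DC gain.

T(s) = G/(1+GH) = [17/(s+13)] / [1 + 17/(s+13)] = 17/(s+13+17) = 17/(s+30). DC gain = 17/30 = 0.5667.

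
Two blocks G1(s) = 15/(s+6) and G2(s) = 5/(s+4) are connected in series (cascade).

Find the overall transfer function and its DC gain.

Series: multiply transfer functions. G_eq = 15/(s+6) × 5/(s+4) = 75/((s+6)(s+4)). DC gain = 75/(6×4) = 3.125.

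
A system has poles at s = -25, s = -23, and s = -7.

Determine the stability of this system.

All poles are in the left half-plane. System is stable.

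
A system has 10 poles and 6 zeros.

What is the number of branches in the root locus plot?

Root locus has n branches where n = number of poles = 10.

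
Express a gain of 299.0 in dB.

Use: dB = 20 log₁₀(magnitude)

dB = 20 log₁₀(299.0) = 49.5 dB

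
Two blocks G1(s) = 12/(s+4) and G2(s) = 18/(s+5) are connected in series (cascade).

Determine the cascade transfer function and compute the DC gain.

Series: multiply transfer functions. G_eq = 12/(s+4) × 18/(s+5) = 216/((s+4)(s+5)). DC gain = 216/(4×5) = 10.8.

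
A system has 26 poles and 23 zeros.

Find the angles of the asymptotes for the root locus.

n - m = 26 - 23 = 3. Angles: θk = (2k + 1)·180°/3 = 60°, 180°, 300°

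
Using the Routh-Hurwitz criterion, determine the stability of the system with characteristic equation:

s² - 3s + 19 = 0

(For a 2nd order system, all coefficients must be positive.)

Coefficients: 1, -3, 19. b=-3 not positive, so system is unstable.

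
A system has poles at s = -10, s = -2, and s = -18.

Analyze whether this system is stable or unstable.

All poles are in the left half-plane. System is stable.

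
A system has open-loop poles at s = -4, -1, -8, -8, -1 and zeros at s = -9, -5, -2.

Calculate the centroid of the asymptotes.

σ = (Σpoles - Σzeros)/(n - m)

σ = (Σpoles - Σzeros)/(n - m) = (-22 - (-16))/(5 - 3) = -6/2 = -3.0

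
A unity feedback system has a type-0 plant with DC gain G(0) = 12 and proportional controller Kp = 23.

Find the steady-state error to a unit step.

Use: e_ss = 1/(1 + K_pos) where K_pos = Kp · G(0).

K_pos = Kp · G(0) = 23 × 12 = 276. e_ss = 1/(1 + 276) = 0.0036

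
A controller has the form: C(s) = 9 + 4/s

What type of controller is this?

This is a Proportional-Integral (PI) controller.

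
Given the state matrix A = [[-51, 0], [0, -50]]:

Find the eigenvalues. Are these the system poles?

For diagonal matrix, eigenvalues are diagonal entries: λ₁ = -51, λ₂ = -50. Eigenvalues of A = system poles.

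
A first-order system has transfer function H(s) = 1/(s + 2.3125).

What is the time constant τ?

For H(s) = 1/(s + 1/τ), the pole is at -1/τ = -2.3125, so τ = 1/2.3125 = 0.4324 s.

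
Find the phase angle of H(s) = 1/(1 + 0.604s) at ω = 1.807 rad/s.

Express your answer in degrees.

Phase = -arctan(ωτ) = -arctan(1.807 × 0.604) = -47.5°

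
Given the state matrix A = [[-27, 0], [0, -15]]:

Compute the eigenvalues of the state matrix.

For diagonal matrix, eigenvalues are diagonal entries: λ₁ = -27, λ₂ = -15.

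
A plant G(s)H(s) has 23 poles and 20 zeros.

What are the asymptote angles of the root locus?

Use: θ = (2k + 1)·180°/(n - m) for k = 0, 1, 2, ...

n - m = 23 - 20 = 3. Angles: θk = (2k + 1)·180°/3 = 60°, 180°, 300°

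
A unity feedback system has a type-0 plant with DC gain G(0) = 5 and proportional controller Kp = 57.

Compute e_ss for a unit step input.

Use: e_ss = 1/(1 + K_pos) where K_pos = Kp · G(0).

K_pos = Kp · G(0) = 57 × 5 = 285. e_ss = 1/(1 + 285) = 0.0035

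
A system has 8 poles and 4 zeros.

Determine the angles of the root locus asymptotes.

n - m = 8 - 4 = 4. Angles: θk = (2k + 1)·180°/4 = 45°, 135°, 225°, 315°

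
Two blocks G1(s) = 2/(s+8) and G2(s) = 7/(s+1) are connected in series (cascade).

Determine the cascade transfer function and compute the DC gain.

Series: multiply transfer functions. G_eq = 2/(s+8) × 7/(s+1) = 14/((s+8)(s+1)). DC gain = 14/(8×1) = 1.75.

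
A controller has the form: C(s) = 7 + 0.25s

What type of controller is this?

This is a Proportional-Derivative (PD) controller.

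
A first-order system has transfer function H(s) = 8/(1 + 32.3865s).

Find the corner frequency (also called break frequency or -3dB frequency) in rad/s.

Corner frequency = 1/τ = 1/32.3865 = 0.031 rad/s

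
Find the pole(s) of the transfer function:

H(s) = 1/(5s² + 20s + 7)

Discriminant = 20² - 4×5×7 = 400 - 140 = 260 > 0, so two distinct real poles. Using quadratic formula: s = (-20 ± √260)/(2×5) = (-20 ± √260)/10, with √260 ≈ 16.1245. s₁ ≈ -0.3875, s₂ ≈ -3.6125. Poles: s₁ = -0.3875, s₂ = -3.6125.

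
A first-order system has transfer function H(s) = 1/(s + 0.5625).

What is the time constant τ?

For H(s) = 1/(s + 1/τ), the pole is at -1/τ = -0.5625, so τ = 1/0.5625 = 1.7778 s.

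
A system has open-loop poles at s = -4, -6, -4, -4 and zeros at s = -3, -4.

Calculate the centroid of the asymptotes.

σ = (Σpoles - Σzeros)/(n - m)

σ = (Σpoles - Σzeros)/(n - m) = (-18 - (-7))/(4 - 2) = -11/2 = -5.5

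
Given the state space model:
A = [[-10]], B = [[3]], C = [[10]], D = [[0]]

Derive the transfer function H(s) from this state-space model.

(sI - A)⁻¹ = 1/(s + 10). H(s) = 10 × 3/(s + 10) + 0 = 30/(s + 10).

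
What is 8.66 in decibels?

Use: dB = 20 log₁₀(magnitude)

dB = 20 log₁₀(8.66) = 18.8 dB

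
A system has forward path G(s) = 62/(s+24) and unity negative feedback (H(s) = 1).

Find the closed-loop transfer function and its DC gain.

T(s) = G/(1+GH) = [62/(s+24)] / [1 + 62/(s+24)] = 62/(s+24+62) = 62/(s+86). DC gain = 62/86 = 0.7209.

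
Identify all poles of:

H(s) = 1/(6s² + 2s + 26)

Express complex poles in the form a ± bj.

Discriminant = 2² - 4×6×26 = 4 - 624 = -620 < 0, so the poles are a complex conjugate pair s = (-2 ± j√620)/(2×6). Real part = -2/(2×6) = -2/12 ≈ -0.1667; imaginary part = ±√620/(2×6) ≈ 2.0750. Poles: s = -0.1667 ± 2.0750j.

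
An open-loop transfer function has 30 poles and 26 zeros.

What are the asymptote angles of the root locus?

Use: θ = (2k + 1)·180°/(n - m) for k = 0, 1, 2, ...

n - m = 30 - 26 = 4. Angles: θk = (2k + 1)·180°/4 = 45°, 135°, 225°, 315°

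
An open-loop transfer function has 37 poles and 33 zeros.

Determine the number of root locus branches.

Root locus has n branches where n = number of poles = 37.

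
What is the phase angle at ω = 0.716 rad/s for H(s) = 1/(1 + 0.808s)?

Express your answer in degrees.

Phase = -arctan(ωτ) = -arctan(0.716 × 0.808) = -30.1°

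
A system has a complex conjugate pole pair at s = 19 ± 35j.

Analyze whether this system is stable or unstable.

Real part of poles is 19 (> 0, right half-plane). Unstable.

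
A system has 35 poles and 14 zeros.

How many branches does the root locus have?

Root locus has n branches where n = number of poles = 35.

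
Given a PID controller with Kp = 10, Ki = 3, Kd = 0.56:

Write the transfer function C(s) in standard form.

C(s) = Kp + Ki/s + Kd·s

Substituting values: C(s) = 10 + 3/s + 0.56s = (0.56s² + 10s + 3)/s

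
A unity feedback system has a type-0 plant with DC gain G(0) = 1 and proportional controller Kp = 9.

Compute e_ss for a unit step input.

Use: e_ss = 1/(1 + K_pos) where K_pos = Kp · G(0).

K_pos = Kp · G(0) = 9 × 1 = 9. e_ss = 1/(1 + 9) = 0.1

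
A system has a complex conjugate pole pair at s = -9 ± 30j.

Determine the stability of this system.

Real part of poles is -9 (< 0, left half-plane). Stable.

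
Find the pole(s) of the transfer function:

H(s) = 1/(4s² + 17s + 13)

Discriminant = 17² - 4×4×13 = 289 - 208 = 81 > 0, so two distinct real poles. Using quadratic formula: s = (-17 ± √81)/(2×4) = (-17 ± √81)/8, with √81 = 9. s₁ = -8/8 = -1, s₂ = -26/8 = -3.25. Poles: s₁ = -1, s₂ = -3.25.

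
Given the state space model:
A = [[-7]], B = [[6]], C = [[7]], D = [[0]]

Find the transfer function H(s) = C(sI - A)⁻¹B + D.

(sI - A)⁻¹ = 1/(s + 7). H(s) = 7 × 6/(s + 7) + 0 = 42/(s + 7).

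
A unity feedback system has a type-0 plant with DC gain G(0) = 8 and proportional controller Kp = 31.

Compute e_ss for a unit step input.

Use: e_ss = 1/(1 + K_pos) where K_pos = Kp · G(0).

K_pos = Kp · G(0) = 31 × 8 = 248. e_ss = 1/(1 + 248) = 0.0040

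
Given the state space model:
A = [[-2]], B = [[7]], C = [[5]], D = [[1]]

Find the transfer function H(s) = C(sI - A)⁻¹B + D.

(sI - A)⁻¹ = 1/(s + 2). H(s) = 5×7/(s + 2) + 1 = (s + 37)/(s + 2).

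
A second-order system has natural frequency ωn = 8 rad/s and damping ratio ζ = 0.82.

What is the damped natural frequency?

ωd = ωn√(1 - ζ²) = 8√(1 - 0.82²) = 4.58 rad/s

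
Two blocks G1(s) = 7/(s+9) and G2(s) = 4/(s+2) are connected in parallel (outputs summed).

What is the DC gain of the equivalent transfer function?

Parallel: G_eq = G1 + G2. DC gain = G1(0) + G2(0) = 7/9 + 4/2 = 0.7778 + 2 = 2.7778.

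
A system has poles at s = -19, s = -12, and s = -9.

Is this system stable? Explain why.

All poles are in the left half-plane. System is stable.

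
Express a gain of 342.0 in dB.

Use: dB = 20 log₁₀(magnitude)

dB = 20 log₁₀(342.0) = 50.7 dB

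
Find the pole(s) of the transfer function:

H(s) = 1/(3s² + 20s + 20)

Discriminant = 20² - 4×3×20 = 400 - 240 = 160 > 0, so two distinct real poles. Using quadratic formula: s = (-20 ± √160)/(2×3) = (-20 ± √160)/6, with √160 ≈ 12.6491. s₁ ≈ -1.2251, s₂ ≈ -5.4415. Poles: s₁ = -1.2251, s₂ = -5.4415.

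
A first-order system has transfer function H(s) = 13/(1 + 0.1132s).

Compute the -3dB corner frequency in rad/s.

Corner frequency = 1/τ = 1/0.1132 = 8.834 rad/s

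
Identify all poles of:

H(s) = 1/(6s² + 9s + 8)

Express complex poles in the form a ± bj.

Discriminant = 9² - 4×6×8 = 81 - 192 = -111 < 0, so the poles are a complex conjugate pair s = (-9 ± j√111)/(2×6). Real part = -9/(2×6) = -9/12 = -0.75; imaginary part = ±√111/(2×6) ≈ 0.8780. Poles: s = -0.75 ± 0.8780j.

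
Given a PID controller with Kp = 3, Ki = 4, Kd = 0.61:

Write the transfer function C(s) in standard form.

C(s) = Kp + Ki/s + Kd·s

Substituting values: C(s) = 3 + 4/s + 0.61s = (0.61s² + 3s + 4)/s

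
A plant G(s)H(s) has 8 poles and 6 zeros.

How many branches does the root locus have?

Root locus has n branches where n = number of poles = 8.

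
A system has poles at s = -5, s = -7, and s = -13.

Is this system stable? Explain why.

All poles are in the left half-plane. System is stable.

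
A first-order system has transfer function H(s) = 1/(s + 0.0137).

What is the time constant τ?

For H(s) = 1/(s + 1/τ), the pole is at -1/τ = -0.0137, so τ = 1/0.0137 = 72.99 s.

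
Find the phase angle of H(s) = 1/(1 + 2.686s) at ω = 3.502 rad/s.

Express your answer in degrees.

Phase = -arctan(ωτ) = -arctan(3.502 × 2.686) = -83.9°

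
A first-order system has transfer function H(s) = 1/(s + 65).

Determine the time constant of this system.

For H(s) = 1/(s + 1/τ), the pole is at -1/τ = -65, so τ = 1/65 = 0.0154 s.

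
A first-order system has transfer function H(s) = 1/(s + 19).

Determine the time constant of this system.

For H(s) = 1/(s + 1/τ), the pole is at -1/τ = -19, so τ = 1/19 = 0.0526 s.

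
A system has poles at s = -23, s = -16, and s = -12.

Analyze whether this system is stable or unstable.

All poles are in the left half-plane. System is stable.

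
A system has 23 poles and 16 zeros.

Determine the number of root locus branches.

Root locus has n branches where n = number of poles = 23.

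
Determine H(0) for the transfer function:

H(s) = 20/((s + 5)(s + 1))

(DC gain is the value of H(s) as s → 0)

DC gain = H(0) = 20/(5 × 1) = 20/5 = 4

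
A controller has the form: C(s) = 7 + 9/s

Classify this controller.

This is a Proportional-Integral (PI) controller.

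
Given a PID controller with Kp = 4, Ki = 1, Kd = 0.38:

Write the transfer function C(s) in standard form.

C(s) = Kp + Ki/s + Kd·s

Substituting values: C(s) = 4 + 1/s + 0.38s = (0.38s² + 4s + 1)/s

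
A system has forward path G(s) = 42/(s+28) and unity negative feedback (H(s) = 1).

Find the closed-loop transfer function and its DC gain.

T(s) = G/(1+GH) = [42/(s+28)] / [1 + 42/(s+28)] = 42/(s+28+42) = 42/(s+70). DC gain = 42/70 = 0.6.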